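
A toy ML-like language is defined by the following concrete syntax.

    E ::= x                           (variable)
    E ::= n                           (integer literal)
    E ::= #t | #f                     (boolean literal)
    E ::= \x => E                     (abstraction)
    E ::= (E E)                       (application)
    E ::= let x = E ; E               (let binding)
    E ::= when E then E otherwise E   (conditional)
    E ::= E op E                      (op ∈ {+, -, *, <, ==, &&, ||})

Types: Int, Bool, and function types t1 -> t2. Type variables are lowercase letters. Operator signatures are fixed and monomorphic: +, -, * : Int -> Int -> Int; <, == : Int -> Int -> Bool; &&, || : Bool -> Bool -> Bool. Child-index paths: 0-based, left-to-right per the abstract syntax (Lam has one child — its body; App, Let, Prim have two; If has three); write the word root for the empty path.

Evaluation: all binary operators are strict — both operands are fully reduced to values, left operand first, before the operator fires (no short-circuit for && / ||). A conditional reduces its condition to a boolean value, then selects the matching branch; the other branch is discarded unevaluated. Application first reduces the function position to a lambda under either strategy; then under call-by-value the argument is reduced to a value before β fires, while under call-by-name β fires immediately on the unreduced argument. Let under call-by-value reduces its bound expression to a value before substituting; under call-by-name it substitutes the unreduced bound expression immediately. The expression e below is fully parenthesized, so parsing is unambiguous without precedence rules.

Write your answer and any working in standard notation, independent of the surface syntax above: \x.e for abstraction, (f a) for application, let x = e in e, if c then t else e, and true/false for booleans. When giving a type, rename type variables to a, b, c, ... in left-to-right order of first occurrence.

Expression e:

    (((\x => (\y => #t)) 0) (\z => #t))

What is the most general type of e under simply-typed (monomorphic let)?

Working:
\y._ : b -> Bool
\x._ : a -> b -> Bool
  unify a -> b -> Bool ~ Int -> c
  unify a ~ Int
  unify b -> Bool ~ c
_ _ : b -> Bool
\z._ : d -> Bool
  unify b -> Bool ~ (d -> Bool) -> e
  unify b ~ d -> Bool
  unify Bool ~ e
_ _ : Bool

Answer: Bool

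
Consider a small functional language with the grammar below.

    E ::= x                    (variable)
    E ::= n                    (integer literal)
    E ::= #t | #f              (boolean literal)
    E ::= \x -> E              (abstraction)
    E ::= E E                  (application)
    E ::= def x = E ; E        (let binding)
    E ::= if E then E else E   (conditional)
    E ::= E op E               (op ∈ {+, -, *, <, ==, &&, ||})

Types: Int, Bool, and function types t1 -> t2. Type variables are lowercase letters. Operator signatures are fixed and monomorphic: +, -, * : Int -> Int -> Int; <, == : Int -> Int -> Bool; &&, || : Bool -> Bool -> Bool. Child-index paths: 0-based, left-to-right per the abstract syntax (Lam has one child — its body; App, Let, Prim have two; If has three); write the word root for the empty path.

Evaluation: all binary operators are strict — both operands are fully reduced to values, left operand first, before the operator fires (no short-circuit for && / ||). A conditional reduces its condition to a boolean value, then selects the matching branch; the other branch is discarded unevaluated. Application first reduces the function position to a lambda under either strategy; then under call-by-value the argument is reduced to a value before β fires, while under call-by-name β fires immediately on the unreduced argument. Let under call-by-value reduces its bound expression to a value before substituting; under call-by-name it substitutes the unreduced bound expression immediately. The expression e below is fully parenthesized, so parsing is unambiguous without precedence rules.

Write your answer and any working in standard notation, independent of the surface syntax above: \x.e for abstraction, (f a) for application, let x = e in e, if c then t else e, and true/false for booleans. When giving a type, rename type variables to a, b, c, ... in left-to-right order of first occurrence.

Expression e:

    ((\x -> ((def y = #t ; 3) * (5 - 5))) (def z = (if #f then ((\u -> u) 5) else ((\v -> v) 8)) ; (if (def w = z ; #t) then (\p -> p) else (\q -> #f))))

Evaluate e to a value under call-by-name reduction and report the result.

Working:
step 0: ((\x.((let y = true in 3) * (5 - 5))) (let z = (if false then ((\u.u) 5) else ((\v.v) 8)) in (if (let w = z in true) then (\p.p) else (\q.false))))
step 1: [beta@root] ((let y = true in 3) * (5 - 5))
step 2: [let@0] (3 * (5 - 5))
step 3: [delta@1] (3 * 0)
step 4: [delta@root] 0

Answer: 0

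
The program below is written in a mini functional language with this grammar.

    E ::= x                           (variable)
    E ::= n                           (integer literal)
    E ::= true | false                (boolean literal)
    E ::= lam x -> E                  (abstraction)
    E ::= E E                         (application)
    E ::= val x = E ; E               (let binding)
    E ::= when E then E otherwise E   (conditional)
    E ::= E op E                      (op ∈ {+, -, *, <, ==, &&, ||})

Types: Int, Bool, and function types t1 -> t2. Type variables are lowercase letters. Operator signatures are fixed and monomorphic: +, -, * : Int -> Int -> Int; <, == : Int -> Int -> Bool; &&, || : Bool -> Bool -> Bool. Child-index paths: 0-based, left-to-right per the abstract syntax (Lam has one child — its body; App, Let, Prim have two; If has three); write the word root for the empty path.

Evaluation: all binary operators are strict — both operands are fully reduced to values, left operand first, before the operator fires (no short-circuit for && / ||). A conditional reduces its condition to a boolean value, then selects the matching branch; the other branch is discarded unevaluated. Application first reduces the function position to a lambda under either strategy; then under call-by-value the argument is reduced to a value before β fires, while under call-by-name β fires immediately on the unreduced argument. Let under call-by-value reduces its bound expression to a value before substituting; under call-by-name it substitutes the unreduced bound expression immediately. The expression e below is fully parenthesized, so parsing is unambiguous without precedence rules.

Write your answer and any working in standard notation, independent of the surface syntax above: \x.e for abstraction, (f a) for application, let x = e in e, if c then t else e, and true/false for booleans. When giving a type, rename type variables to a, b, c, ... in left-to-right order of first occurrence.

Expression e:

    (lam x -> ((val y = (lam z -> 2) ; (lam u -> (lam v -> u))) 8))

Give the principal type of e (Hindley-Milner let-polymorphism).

Working:
\z._ : b -> Int
let y : forall. b -> Int
u : c
\v._ : d -> c
\u._ : c -> d -> c
  unify c -> d -> c ~ Int -> e
  unify c ~ Int
  unify d -> Int ~ e
_ _ : d -> Int
\x._ : a -> d -> Int

Answer: a -> b -> Int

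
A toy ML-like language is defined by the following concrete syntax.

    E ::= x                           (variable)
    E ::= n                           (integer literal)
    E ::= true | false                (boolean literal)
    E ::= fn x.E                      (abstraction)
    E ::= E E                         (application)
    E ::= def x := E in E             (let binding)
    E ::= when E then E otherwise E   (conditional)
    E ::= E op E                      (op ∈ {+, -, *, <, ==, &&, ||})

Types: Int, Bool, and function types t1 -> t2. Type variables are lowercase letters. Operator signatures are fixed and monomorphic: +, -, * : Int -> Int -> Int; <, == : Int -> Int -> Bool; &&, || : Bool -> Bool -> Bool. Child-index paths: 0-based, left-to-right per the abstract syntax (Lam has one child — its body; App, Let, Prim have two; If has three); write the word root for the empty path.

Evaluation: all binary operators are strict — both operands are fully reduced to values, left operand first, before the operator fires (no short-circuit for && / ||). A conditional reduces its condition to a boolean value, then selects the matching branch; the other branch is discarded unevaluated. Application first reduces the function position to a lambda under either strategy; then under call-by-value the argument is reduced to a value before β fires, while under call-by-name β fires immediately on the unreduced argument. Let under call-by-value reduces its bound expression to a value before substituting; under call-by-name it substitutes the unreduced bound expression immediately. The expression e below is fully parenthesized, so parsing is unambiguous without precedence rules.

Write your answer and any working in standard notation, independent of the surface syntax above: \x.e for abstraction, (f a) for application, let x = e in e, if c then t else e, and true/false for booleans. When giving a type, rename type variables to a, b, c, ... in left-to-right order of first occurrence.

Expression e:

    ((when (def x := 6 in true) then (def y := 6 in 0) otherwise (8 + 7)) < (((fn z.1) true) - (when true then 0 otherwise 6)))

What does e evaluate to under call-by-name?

Answer: true

Derivation:
step 0: ((if (let x = 6 in true) then (let y = 6 in 0) else (8 + 7)) < (((\z.1) true) - (if true then 0 else 6)))
step 1: [let@0.0] ((if true then (let y = 6 in 0) else (8 + 7)) < (((\z.1) true) - (if true then 0 else 6)))
step 2: [if@0] ((let y = 6 in 0) < (((\z.1) true) - (if true then 0 else 6)))
step 3: [let@0] (0 < (((\z.1) true) - (if true then 0 else 6)))
step 4: [beta@1.0] (0 < (1 - (if true then 0 else 6)))
step 5: [if@1.1] (0 < (1 - 0))
step 6: [delta@1] (0 < 1)
step 7: [delta@root] true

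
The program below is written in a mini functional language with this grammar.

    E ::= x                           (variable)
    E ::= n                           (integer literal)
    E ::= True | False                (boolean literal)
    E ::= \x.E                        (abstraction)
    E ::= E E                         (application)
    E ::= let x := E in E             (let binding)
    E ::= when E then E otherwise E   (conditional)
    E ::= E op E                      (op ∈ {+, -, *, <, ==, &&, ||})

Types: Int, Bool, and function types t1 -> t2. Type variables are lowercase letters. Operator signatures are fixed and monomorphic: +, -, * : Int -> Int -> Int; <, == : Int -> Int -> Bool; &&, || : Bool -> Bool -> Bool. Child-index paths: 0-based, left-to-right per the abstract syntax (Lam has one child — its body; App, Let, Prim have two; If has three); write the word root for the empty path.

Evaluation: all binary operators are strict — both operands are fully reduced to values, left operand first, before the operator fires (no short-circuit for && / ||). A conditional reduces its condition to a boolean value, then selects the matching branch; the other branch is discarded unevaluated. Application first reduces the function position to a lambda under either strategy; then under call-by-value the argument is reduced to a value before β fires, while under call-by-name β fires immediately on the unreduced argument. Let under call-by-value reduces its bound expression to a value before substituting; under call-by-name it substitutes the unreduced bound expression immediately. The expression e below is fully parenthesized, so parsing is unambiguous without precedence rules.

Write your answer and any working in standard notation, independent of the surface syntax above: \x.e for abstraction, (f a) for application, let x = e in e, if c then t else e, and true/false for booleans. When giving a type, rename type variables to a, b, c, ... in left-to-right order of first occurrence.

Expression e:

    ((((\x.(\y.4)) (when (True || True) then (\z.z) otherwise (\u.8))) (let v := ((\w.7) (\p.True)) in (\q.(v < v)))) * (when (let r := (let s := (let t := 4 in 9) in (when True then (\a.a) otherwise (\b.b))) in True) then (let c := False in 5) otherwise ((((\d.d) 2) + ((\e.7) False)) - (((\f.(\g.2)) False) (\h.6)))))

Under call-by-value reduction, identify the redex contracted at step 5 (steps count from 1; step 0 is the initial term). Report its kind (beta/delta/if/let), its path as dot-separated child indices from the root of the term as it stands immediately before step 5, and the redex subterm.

Answer: let at 0.1 : (let v = 7 in (\q.(v < v)))

Working:
step 0: ((((\x.(\y.4)) (if (true || true) then (\z.z) else (\u.8))) (let v = ((\w.7) (\p.true)) in (\q.(v < v)))) * (if (let r = (let s = (let t = 4 in 9) in (if true then (\a.a) else (\b.b))) in true) then (let c = false in 5) else ((((\d.d) 2) + ((\e.7) false)) - (((\f.(\g.2)) false) (\h.6)))))
step 1: [delta@0.0.1.0] ((((\x.(\y.4)) (if true then (\z.z) else (\u.8))) (let v = ((\w.7) (\p.true)) in (\q.(v < v)))) * (if (let r = (let s = (let t = 4 in 9) in (if true then (\a.a) else (\b.b))) in true) then (let c = false in 5) else ((((\d.d) 2) + ((\e.7) false)) - (((\f.(\g.2)) false) (\h.6)))))
step 2: [if@0.0.1] ((((\x.(\y.4)) (\z.z)) (let v = ((\w.7) (\p.true)) in (\q.(v < v)))) * (if (let r = (let s = (let t = 4 in 9) in (if true then (\a.a) else (\b.b))) in true) then (let c = false in 5) else ((((\d.d) 2) + ((\e.7) false)) - (((\f.(\g.2)) false) (\h.6)))))
step 3: [beta@0.0] (((\y.4) (let v = ((\w.7) (\p.true)) in (\q.(v < v)))) * (if (let r = (let s = (let t = 4 in 9) in (if true then (\a.a) else (\b.b))) in true) then (let c = false in 5) else ((((\d.d) 2) + ((\e.7) false)) - (((\f.(\g.2)) false) (\h.6)))))
step 4: [beta@0.1.0] (((\y.4) (let v = 7 in (\q.(v < v)))) * (if (let r = (let s = (let t = 4 in 9) in (if true then (\a.a) else (\b.b))) in true) then (let c = false in 5) else ((((\d.d) 2) + ((\e.7) false)) - (((\f.(\g.2)) false) (\h.6)))))
step 5: [let@0.1] (((\y.4) (\q.(7 < 7))) * (if (let r = (let s = (let t = 4 in 9) in (if true then (\a.a) else (\b.b))) in true) then (let c = false in 5) else ((((\d.d) 2) + ((\e.7) false)) - (((\f.(\g.2)) false) (\h.6)))))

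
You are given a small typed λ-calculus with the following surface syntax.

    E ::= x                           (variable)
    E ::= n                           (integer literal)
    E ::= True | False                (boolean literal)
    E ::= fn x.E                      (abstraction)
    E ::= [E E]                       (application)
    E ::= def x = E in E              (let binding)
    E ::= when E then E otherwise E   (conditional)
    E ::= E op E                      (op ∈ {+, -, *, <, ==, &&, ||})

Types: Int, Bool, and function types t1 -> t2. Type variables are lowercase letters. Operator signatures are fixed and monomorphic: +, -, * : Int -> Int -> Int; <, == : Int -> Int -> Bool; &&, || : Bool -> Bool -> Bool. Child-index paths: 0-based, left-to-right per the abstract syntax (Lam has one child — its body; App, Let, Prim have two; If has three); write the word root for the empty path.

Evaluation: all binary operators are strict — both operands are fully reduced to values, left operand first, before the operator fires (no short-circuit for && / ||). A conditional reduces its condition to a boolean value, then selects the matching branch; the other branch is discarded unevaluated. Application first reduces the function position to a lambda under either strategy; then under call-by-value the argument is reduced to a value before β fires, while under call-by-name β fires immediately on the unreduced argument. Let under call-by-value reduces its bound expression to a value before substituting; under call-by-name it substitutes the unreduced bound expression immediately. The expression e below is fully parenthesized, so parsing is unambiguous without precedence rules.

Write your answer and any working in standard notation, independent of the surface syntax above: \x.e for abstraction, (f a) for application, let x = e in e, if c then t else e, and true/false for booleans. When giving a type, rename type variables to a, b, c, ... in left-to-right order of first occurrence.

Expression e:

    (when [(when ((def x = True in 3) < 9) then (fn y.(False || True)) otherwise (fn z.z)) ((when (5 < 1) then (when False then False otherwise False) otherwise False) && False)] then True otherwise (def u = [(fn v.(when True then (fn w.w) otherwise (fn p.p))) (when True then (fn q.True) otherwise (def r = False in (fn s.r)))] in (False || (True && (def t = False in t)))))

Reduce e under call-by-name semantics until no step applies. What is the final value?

Working:
step 0: (if ((if ((let x = true in 3) < 9) then (\y.(false || true)) else (\z.z)) ((if (5 < 1) then (if false then false else false) else false) && false)) then true else (let u = ((\v.(if true then (\w.w) else (\p.p))) (if true then (\q.true) else (let r = false in (\s.r)))) in (false || (true && (let t = false in t)))))
step 1: [let@0.0.0.0] (if ((if (3 < 9) then (\y.(false || true)) else (\z.z)) ((if (5 < 1) then (if false then false else false) else false) && false)) then true else (let u = ((\v.(if true then (\w.w) else (\p.p))) (if true then (\q.true) else (let r = false in (\s.r)))) in (false || (true && (let t = false in t)))))
step 2: [delta@0.0.0] (if ((if true then (\y.(false || true)) else (\z.z)) ((if (5 < 1) then (if false then false else false) else false) && false)) then true else (let u = ((\v.(if true then (\w.w) else (\p.p))) (if true then (\q.true) else (let r = false in (\s.r)))) in (false || (true && (let t = false in t)))))
step 3: [if@0.0] (if ((\y.(false || true)) ((if (5 < 1) then (if false then false else false) else false) && false)) then true else (let u = ((\v.(if true then (\w.w) else (\p.p))) (if true then (\q.true) else (let r = false in (\s.r)))) in (false || (true && (let t = false in t)))))
step 4: [beta@0] (if (false || true) then true else (let u = ((\v.(if true then (\w.w) else (\p.p))) (if true then (\q.true) else (let r = false in (\s.r)))) in (false || (true && (let t = false in t)))))
step 5: [delta@0] (if true then true else (let u = ((\v.(if true then (\w.w) else (\p.p))) (if true then (\q.true) else (let r = false in (\s.r)))) in (false || (true && (let t = false in t)))))
step 6: [if@root] true

Answer: true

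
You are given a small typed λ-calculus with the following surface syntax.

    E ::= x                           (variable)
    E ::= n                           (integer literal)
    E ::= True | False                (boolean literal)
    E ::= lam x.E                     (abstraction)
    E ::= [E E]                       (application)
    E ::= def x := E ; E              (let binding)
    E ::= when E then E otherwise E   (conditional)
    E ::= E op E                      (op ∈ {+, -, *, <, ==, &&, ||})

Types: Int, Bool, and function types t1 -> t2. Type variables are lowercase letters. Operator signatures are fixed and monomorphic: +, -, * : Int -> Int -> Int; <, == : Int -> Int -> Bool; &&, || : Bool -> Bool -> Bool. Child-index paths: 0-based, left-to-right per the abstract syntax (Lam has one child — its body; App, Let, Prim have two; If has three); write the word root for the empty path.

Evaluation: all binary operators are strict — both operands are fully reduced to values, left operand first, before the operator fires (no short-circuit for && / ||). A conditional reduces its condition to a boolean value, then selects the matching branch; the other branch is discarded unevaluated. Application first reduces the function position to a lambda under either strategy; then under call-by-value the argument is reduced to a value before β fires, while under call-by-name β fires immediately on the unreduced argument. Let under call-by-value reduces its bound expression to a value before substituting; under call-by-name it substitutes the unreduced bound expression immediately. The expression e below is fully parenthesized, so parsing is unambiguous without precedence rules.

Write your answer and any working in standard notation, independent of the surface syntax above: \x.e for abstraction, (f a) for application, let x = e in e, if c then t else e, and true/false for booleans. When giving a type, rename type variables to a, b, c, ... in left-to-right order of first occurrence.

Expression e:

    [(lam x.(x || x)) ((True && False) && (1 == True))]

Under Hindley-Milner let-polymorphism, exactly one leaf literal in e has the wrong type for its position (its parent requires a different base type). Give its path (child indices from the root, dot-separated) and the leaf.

Answer: 1.1.1 : true

Derivation:
x : a
  unify a ~ Bool
x : Bool
  unify Bool ~ Bool
\x._ : Bool -> Bool
  unify Bool ~ Bool
  unify Bool ~ Bool
  unify Bool ~ Bool
  unify Int ~ Int
  unify Bool ~ Int
  FAIL: mismatch Bool ~ Int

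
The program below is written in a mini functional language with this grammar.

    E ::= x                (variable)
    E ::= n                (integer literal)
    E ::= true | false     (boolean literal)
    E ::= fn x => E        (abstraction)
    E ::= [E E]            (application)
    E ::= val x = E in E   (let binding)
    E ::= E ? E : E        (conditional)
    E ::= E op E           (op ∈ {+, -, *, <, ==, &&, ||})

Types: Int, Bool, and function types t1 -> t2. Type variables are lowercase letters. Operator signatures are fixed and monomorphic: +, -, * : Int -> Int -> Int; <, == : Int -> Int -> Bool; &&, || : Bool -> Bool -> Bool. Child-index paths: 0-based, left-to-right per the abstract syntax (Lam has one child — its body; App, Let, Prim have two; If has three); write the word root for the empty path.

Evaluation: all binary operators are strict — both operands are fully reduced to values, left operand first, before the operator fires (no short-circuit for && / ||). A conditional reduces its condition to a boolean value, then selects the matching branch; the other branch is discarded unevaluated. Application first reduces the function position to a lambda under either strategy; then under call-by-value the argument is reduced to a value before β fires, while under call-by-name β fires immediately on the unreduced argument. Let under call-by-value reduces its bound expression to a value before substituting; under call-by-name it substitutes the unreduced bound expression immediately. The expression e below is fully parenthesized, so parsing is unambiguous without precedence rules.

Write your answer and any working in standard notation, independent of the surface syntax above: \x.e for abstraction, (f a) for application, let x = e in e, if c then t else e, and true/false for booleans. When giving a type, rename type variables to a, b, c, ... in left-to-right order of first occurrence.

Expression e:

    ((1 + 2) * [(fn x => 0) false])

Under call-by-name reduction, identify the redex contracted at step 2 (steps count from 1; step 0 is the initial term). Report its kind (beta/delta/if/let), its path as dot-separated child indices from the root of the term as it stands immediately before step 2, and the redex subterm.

Working:
step 0: ((1 + 2) * ((\x.0) false))
step 1: [delta@0] (3 * ((\x.0) false))
step 2: [beta@1] (3 * 0)

Answer: beta at 1 : ((\x.0) false)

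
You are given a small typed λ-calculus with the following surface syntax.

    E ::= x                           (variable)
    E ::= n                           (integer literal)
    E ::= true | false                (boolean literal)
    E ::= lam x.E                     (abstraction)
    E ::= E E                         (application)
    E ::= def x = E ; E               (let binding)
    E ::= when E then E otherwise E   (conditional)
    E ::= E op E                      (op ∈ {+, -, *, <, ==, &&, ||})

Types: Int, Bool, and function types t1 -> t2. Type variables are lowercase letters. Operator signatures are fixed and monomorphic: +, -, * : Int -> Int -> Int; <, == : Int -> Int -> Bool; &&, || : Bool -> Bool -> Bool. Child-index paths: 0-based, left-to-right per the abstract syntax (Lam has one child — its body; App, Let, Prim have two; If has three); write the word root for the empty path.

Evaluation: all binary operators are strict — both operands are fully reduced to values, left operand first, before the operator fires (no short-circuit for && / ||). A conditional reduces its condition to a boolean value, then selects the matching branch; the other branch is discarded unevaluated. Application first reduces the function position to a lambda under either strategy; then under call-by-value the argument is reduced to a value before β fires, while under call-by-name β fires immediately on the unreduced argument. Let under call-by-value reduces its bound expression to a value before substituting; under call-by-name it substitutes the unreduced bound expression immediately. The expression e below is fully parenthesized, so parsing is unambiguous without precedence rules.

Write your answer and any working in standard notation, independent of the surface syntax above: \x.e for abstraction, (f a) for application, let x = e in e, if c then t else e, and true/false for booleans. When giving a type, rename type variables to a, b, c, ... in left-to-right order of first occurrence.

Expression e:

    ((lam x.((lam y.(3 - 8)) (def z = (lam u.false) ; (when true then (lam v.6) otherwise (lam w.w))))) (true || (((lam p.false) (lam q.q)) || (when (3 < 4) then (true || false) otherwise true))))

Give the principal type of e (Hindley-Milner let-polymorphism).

Working:
  unify Int ~ Int
  unify Int ~ Int
\y._ : b -> Int
\u._ : c -> Bool
let z : forall. c -> Bool
  unify Bool ~ Bool
\v._ : d -> Int
w : e
\w._ : e -> e
  unify d -> Int ~ e -> e
  unify d ~ e
  unify Int ~ e
  unify b -> Int ~ (Int -> Int) -> f
  unify b ~ Int -> Int
  unify Int ~ f
_ _ : Int
\x._ : a -> Int
  unify Bool ~ Bool
\p._ : g -> Bool
q : h
\q._ : h -> h
  unify g -> Bool ~ (h -> h) -> i
  unify g ~ h -> h
  unify Bool ~ i
_ _ : Bool
  unify Bool ~ Bool
  unify Int ~ Int
  unify Int ~ Int
  unify Bool ~ Bool
  unify Bool ~ Bool
  unify Bool ~ Bool
  unify Bool ~ Bool
  unify Bool ~ Bool
  unify Bool ~ Bool
  unify a -> Int ~ Bool -> j
  unify a ~ Bool
  unify Int ~ j
_ _ : Int

Answer: Int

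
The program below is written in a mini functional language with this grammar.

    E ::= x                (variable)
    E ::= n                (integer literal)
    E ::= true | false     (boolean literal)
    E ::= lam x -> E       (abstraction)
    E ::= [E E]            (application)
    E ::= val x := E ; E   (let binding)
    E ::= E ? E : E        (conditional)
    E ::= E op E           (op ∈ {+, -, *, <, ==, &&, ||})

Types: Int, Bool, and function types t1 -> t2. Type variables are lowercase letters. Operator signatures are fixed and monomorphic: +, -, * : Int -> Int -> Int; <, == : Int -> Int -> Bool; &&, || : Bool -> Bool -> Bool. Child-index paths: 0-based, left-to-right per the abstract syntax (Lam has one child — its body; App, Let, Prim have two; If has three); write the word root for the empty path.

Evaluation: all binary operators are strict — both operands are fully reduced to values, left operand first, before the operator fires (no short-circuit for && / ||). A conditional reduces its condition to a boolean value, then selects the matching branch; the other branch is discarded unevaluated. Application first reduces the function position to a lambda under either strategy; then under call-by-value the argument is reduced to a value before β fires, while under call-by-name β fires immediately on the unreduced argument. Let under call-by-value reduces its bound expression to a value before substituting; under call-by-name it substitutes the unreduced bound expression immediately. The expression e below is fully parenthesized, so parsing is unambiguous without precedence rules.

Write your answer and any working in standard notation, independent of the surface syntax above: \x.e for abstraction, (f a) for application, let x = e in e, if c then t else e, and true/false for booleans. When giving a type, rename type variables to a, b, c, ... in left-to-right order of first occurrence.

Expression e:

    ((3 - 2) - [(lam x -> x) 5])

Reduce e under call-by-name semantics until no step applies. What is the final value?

Answer: -4

Trace:
step 0: ((3 - 2) - ((\x.x) 5))
step 1: [delta@0] (1 - ((\x.x) 5))
step 2: [beta@1] (1 - 5)
step 3: [delta@root] -4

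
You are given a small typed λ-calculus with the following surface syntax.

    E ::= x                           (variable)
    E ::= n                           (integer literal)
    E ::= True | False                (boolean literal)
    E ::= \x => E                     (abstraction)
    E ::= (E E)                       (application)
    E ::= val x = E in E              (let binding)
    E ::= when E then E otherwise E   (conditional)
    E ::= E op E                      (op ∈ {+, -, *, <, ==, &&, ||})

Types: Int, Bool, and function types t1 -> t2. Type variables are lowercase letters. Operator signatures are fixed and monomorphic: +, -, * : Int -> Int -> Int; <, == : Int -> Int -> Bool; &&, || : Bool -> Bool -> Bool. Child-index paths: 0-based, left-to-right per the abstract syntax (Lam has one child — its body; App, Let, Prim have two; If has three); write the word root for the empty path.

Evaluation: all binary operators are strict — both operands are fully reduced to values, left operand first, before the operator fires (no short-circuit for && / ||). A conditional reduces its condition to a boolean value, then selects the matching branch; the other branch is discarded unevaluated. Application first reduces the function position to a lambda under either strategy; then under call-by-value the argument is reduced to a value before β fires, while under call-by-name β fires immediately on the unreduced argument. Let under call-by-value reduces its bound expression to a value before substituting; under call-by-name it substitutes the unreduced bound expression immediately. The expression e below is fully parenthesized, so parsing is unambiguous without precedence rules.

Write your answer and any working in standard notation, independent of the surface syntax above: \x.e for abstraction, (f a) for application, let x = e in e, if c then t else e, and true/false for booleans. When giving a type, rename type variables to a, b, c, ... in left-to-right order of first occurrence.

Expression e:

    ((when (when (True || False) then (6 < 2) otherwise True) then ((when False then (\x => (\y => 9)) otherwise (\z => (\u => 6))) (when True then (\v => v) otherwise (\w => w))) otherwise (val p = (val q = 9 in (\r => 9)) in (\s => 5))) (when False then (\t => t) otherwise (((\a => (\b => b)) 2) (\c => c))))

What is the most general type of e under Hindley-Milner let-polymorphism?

Answer: Int

Working:
  unify Bool ~ Bool
  unify Bool ~ Bool
  unify Bool ~ Bool
  unify Int ~ Int
  unify Int ~ Int
  unify Bool ~ Bool
  unify Bool ~ Bool
  unify Bool ~ Bool
\y._ : b -> Int
\x._ : a -> b -> Int
\u._ : d -> Int
\z._ : c -> d -> Int
  unify a -> b -> Int ~ c -> d -> Int
  unify a ~ c
  unify b -> Int ~ d -> Int
  unify b ~ d
  unify Int ~ Int
  unify Bool ~ Bool
v : e
\v._ : e -> e
w : f
\w._ : f -> f
  unify e -> e ~ f -> f
  unify e ~ f
  unify f ~ f
  unify c -> d -> Int ~ (f -> f) -> g
  unify c ~ f -> f
  unify d -> Int ~ g
_ _ : d -> Int
let q : Int
\r._ : h -> Int
let p : forall. h -> Int
\s._ : i -> Int
  unify d -> Int ~ i -> Int
  unify d ~ i
  unify Int ~ Int
  unify Bool ~ Bool
t : j
\t._ : j -> j
b : l
\b._ : l -> l
\a._ : k -> l -> l
  unify k -> l -> l ~ Int -> m
  unify k ~ Int
  unify l -> l ~ m
_ _ : l -> l
c : n
\c._ : n -> n
  unify l -> l ~ (n -> n) -> o
  unify l ~ n -> n
  unify n -> n ~ o
_ _ : n -> n
  unify j -> j ~ n -> n
  unify j ~ n
  unify n ~ n
  unify i -> Int ~ (n -> n) -> p
  unify i ~ n -> n
  unify Int ~ p
_ _ : Int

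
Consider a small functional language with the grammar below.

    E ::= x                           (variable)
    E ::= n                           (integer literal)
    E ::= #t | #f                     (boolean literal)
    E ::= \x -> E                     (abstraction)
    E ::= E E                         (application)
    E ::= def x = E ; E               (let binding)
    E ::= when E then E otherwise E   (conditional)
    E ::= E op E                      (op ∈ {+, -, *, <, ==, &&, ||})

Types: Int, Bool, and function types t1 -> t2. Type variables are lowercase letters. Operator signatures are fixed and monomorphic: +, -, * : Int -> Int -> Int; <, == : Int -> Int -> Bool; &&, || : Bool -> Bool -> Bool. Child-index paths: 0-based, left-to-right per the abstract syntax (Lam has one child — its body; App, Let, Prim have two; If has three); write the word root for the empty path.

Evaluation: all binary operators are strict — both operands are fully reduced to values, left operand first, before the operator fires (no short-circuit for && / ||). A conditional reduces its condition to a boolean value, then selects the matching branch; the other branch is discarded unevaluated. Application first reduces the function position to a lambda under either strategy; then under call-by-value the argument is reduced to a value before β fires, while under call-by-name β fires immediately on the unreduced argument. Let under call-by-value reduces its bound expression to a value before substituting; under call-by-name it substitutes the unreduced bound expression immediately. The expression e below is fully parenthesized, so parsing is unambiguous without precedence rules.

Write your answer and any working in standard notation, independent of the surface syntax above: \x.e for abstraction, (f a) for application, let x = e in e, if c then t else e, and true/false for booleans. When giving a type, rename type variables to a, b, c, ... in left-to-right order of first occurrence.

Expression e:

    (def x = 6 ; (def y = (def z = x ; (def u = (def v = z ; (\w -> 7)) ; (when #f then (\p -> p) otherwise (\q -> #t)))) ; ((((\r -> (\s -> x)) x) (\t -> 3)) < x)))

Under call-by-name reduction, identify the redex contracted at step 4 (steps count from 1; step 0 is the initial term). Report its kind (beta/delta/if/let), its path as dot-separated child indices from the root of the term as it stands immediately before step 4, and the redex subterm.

Derivation:
step 0: (let x = 6 in (let y = (let z = x in (let u = (let v = z in (\w.7)) in (if false then (\p.p) else (\q.true)))) in ((((\r.(\s.x)) x) (\t.3)) < x)))
step 1: [let@root] (let y = (let z = 6 in (let u = (let v = z in (\w.7)) in (if false then (\p.p) else (\q.true)))) in ((((\r.(\s.6)) 6) (\t.3)) < 6))
step 2: [let@root] ((((\r.(\s.6)) 6) (\t.3)) < 6)
step 3: [beta@0.0] (((\s.6) (\t.3)) < 6)
step 4: [beta@0] (6 < 6)

Answer: beta at 0 : ((\s.6) (\t.3))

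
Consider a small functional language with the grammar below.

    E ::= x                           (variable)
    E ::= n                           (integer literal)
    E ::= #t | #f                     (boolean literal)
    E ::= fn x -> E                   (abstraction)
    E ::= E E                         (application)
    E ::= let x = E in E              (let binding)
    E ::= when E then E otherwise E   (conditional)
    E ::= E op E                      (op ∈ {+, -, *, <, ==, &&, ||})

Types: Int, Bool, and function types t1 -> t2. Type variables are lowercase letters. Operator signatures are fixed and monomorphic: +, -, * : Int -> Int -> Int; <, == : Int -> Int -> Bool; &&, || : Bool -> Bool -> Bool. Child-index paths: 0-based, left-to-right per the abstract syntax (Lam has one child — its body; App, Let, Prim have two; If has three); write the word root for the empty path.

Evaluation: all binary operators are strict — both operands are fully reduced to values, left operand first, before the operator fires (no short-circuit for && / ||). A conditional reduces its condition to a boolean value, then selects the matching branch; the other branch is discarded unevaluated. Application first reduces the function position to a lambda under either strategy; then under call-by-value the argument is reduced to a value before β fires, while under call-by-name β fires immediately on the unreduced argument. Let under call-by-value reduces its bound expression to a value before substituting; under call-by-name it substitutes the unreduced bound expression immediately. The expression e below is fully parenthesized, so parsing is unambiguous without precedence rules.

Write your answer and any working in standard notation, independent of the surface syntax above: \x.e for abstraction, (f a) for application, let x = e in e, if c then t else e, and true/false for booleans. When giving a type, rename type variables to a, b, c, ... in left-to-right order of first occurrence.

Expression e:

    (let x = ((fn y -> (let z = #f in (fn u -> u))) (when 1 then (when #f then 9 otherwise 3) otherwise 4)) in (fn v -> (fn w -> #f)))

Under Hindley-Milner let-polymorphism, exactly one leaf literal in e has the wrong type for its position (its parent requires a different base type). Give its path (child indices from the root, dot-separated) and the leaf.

Trace:
let z : Bool
u : b
\u._ : b -> b
\y._ : a -> b -> b
  unify Int ~ Bool
  FAIL: mismatch Int ~ Bool

Answer: 0.1.0 : 1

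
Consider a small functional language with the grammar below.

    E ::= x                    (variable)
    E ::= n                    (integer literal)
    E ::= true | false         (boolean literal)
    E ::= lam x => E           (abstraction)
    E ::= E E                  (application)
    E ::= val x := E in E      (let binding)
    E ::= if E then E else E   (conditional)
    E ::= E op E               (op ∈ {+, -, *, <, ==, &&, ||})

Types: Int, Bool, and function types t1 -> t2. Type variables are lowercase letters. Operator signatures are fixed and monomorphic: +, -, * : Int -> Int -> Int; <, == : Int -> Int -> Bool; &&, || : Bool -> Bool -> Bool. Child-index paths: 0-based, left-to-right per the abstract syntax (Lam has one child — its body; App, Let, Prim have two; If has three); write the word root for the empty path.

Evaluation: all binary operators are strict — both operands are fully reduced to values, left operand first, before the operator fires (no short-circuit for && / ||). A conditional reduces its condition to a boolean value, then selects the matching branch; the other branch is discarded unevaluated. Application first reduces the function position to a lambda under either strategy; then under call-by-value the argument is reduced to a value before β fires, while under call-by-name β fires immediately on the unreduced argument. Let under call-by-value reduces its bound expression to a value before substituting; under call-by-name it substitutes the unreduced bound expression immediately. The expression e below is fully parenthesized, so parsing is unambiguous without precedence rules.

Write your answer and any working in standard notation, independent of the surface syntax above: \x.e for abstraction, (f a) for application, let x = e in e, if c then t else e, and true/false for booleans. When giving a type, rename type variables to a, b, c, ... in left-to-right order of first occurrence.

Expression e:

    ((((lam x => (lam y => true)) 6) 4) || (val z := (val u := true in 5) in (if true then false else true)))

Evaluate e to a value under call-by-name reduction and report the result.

Working:
step 0: ((((\x.(\y.true)) 6) 4) || (let z = (let u = true in 5) in (if true then false else true)))
step 1: [beta@0.0] (((\y.true) 4) || (let z = (let u = true in 5) in (if true then false else true)))
step 2: [beta@0] (true || (let z = (let u = true in 5) in (if true then false else true)))
step 3: [let@1] (true || (if true then false else true))
step 4: [if@1] (true || false)
step 5: [delta@root] true

Answer: true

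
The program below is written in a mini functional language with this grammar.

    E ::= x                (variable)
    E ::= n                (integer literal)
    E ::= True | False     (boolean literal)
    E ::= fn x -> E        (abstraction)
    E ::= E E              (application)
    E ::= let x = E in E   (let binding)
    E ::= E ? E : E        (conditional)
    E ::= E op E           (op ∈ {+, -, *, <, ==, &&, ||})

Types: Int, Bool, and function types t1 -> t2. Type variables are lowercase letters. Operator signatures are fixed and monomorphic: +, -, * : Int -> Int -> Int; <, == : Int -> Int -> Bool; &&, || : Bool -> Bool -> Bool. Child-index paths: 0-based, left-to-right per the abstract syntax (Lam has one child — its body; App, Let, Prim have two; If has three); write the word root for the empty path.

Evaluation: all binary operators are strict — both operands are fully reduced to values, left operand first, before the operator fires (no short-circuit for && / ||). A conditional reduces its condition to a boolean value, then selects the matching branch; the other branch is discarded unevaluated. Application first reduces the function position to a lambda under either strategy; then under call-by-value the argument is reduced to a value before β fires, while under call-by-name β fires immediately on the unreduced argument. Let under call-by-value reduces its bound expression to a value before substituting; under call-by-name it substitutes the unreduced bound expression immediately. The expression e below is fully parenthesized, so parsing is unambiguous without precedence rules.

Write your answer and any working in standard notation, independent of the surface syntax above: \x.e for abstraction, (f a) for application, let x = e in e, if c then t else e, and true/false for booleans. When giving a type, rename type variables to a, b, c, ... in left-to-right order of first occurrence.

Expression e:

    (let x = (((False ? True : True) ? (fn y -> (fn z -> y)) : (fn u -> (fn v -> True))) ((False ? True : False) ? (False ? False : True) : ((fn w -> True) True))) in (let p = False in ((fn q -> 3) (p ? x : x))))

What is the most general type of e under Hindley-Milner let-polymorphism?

Answer: Int

Derivation:
  unify Bool ~ Bool
  unify Bool ~ Bool
  unify Bool ~ Bool
y : a
\z._ : b -> a
\y._ : a -> b -> a
\v._ : d -> Bool
\u._ : c -> d -> Bool
  unify a -> b -> a ~ c -> d -> Bool
  unify a ~ c
  unify b -> c ~ d -> Bool
  unify b ~ d
  unify c ~ Bool
  unify Bool ~ Bool
  unify Bool ~ Bool
  unify Bool ~ Bool
  unify Bool ~ Bool
  unify Bool ~ Bool
\w._ : e -> Bool
  unify e -> Bool ~ Bool -> f
  unify e ~ Bool
  unify Bool ~ f
_ _ : Bool
  unify Bool ~ Bool
  unify Bool -> d -> Bool ~ Bool -> g
  unify Bool ~ Bool
  unify d -> Bool ~ g
_ _ : d -> Bool
let x : forall. d -> Bool
let p : Bool
\q._ : h -> Int
p : Bool
  unify Bool ~ Bool
x : i -> Bool
x : j -> Bool
  unify i -> Bool ~ j -> Bool
  unify i ~ j
  unify Bool ~ Bool
  unify h -> Int ~ (j -> Bool) -> k
  unify h ~ j -> Bool
  unify Int ~ k
_ _ : Int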